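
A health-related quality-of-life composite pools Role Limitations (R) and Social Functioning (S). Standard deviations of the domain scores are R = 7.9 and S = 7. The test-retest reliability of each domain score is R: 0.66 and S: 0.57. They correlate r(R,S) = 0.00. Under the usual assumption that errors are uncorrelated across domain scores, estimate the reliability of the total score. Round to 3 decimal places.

Var(R+S) = 7.9² + 7² + 2·[7.9·7·0.00] = 111.41 + 0 = 111.41.
Under uncorrelated errors the observed covariances equal the true-score covariances, so only the own-variance terms attenuate.
True-score variance = [7.9²·0.66 + 7²·0.57] + 0 = 69.1206 + 0 = 69.1206.
Reliability = 69.1206 / 111.41 = 0.620.

0.620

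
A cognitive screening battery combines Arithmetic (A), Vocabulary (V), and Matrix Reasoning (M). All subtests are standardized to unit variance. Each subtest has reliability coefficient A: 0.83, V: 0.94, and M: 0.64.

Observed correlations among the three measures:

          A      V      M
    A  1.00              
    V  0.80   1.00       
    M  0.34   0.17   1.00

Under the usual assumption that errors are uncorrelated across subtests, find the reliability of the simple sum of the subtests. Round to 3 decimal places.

0.895

Var(A+V+M) = 3 + 2·[0.80 + 0.34 + 0.17] = 3 + 2.62 = 5.62.
With uncorrelated errors the cross-covariances are all true-score covariance, so they carry over unchanged; only the diagonal terms shrink to ρᵢσᵢ².
True-score variance = [0.83 + 0.94 + 0.64] + 2.62 = 2.41 + 2.62 = 5.03.
Reliability = 5.03 / 5.62 = 0.895.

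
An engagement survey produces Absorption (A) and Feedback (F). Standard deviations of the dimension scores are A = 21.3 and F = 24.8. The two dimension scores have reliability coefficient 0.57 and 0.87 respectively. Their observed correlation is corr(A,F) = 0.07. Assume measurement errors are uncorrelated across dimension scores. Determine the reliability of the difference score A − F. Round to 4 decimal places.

Var(A−F) = 21.3² + 24.8² − 2·21.3·24.8·0.07 = 1068.73 − 73.9536 = 994.776.
Because errors are independent across components, Cov(Tᵢ,Tⱼ) = Cov(Xᵢ,Xⱼ); the off-diagonal part of the true-score variance is the same as above.
True-score variance = [21.3²·0.57 + 24.8²·0.87] − 73.9536 = 793.688 − 73.9536 = 719.735.
Reliability = 719.735 / 994.776 = 0.7235.

0.7235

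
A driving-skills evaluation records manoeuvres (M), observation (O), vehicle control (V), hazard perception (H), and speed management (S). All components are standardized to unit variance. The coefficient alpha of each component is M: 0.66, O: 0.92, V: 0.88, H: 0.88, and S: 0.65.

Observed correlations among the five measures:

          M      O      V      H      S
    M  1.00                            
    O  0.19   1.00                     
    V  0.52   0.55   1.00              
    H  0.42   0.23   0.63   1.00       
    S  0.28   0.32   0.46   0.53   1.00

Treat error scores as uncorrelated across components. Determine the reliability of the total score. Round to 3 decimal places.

0.924

Var(M+O+V+H+S) = 5 + 2·[0.19 + 0.52 + 0.42 + 0.28 + 0.55 + 0.23 + 0.32 + 0.63 + 0.46 + 0.53] = 5 + 8.26 = 13.26.
Because errors are independent across components, Cov(Tᵢ,Tⱼ) = Cov(Xᵢ,Xⱼ); the off-diagonal part of the true-score variance is the same as above.
True-score variance = [0.66 + 0.92 + 0.88 + 0.88 + 0.65] + 8.26 = 3.99 + 8.26 = 12.25.
Reliability = 12.25 / 13.26 = 0.924.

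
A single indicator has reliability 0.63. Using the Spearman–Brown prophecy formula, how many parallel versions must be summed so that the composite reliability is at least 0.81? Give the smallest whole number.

k ≥ ρ*(1−ρ₁)/(ρ₁(1−ρ*)) = 0.81·0.37 / (0.63·0.19) = 2.504.
Smallest integer k = 3.

3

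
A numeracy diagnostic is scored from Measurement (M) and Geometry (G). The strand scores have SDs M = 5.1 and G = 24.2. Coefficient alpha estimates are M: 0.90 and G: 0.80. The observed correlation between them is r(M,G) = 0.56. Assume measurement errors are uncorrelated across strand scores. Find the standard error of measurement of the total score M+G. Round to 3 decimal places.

10.942

Var(total) = 611.65 + 138.23 = 749.88.
True-score variance = 491.921 + 138.23 = 630.151, so reliability = 0.8403.
Error variance = 749.88 − 630.151 = 119.729; SEM = √119.729 = 10.942.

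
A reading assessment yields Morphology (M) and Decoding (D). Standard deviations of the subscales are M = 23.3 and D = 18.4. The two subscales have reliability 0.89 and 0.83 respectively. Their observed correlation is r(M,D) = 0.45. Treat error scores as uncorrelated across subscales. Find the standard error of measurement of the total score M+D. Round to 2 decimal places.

Var(total) = 881.45 + 385.848 = 1267.3.
True-score variance = 764.177 + 385.848 = 1150.02, so reliability = 0.9075.
Error variance = 1267.3 − 1150.02 = 117.273; SEM = √117.273 = 10.83.

10.83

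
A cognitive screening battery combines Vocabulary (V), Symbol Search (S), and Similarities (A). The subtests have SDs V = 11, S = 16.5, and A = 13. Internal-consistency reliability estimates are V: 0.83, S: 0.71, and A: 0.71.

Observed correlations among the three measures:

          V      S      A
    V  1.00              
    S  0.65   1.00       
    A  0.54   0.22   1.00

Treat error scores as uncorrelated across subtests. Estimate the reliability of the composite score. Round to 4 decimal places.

0.8581

Var(V+S+A) = 11² + 16.5² + 13² + 2·[11·16.5·0.65 + 11·13·0.54 + 16.5·13·0.22] = 562.25 + 484.77 = 1047.02.
Because errors are independent across components, Cov(Tᵢ,Tⱼ) = Cov(Xᵢ,Xⱼ); the off-diagonal part of the true-score variance is the same as above.
True-score variance = [11²·0.83 + 16.5²·0.71 + 13²·0.71] + 484.77 = 413.717 + 484.77 = 898.487.
Reliability = 898.487 / 1047.02 = 0.8581.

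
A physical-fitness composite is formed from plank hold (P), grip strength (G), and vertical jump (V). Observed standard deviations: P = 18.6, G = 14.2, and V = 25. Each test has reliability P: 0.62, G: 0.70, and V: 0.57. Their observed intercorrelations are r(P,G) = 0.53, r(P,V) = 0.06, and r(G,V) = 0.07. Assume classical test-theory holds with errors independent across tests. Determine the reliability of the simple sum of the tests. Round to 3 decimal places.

Var(P+G+V) = 18.6² + 14.2² + 25² + 2·[18.6·14.2·0.53 + 18.6·25·0.06 + 14.2·25·0.07] = 1172.6 + 385.467 = 1558.07.
With uncorrelated errors the cross-covariances are all true-score covariance, so they carry over unchanged; only the diagonal terms shrink to ρᵢσᵢ².
True-score variance = [18.6²·0.62 + 14.2²·0.70 + 25²·0.57] + 385.467 = 711.893 + 385.467 = 1097.36.
Reliability = 1097.36 / 1558.07 = 0.704.

0.704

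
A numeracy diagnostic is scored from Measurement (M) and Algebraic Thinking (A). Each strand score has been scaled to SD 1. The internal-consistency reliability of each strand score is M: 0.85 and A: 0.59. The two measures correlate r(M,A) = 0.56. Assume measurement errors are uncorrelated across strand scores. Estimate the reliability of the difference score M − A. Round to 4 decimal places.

Var(M−A) = 1 + 1 − 2·0.56 = 2 − 1.12 = 0.88.
Because errors are independent across components, Cov(Tᵢ,Tⱼ) = Cov(Xᵢ,Xⱼ); the off-diagonal part of the true-score variance is the same as above.
True-score variance = [0.85 + 0.59] − 1.12 = 1.44 − 1.12 = 0.32.
Reliability = 0.32 / 0.88 = 0.3636.

0.3636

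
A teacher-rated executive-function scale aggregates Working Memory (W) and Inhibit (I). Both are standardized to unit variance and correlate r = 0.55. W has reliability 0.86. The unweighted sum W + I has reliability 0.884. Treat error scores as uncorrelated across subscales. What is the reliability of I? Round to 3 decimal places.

0.780

Var(W+I) = 2 + 2·0.55 = 3.100.
True-score variance = ρ_W + ρ_I + 2·0.55, so 0.884 = (0.86 + ρ_I + 1.10) / 3.100.
ρ_I = 0.884·3.100 − 0.86 − 1.10 = 0.780.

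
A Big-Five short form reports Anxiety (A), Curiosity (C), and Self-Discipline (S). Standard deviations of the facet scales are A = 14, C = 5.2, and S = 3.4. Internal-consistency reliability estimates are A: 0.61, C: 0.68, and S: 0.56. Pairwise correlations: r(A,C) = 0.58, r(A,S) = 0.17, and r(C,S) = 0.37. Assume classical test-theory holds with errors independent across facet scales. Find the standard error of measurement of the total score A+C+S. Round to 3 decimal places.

9.496

Var(total) = 234.6 + 113.715 = 348.315.
True-score variance = 144.421 + 113.715 = 258.136, so reliability = 0.7411.
Error variance = 348.315 − 258.136 = 90.1792; SEM = √90.1792 = 9.496.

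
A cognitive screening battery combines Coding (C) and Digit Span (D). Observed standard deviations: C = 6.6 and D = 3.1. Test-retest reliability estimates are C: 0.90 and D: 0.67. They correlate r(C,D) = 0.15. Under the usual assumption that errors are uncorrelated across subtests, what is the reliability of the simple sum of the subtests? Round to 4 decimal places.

0.8731

Var(C+D) = 6.6² + 3.1² + 2·[6.6·3.1·0.15] = 53.17 + 6.138 = 59.308.
Under uncorrelated errors the observed covariances equal the true-score covariances, so only the own-variance terms attenuate.
True-score variance = [6.6²·0.90 + 3.1²·0.67] + 6.138 = 45.6427 + 6.138 = 51.7807.
Reliability = 51.7807 / 59.308 = 0.8731.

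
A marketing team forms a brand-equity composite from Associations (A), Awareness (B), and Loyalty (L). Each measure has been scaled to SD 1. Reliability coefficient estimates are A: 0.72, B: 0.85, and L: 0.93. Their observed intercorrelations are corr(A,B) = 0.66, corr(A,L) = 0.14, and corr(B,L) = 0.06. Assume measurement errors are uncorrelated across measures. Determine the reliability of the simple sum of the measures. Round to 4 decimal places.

Var(A+B+L) = 3 + 2·[0.66 + 0.14 + 0.06] = 3 + 1.72 = 4.72.
Because errors are independent across components, Cov(Tᵢ,Tⱼ) = Cov(Xᵢ,Xⱼ); the off-diagonal part of the true-score variance is the same as above.
True-score variance = [0.72 + 0.85 + 0.93] + 1.72 = 2.5 + 1.72 = 4.22.
Reliability = 4.22 / 4.72 = 0.8941.

0.8941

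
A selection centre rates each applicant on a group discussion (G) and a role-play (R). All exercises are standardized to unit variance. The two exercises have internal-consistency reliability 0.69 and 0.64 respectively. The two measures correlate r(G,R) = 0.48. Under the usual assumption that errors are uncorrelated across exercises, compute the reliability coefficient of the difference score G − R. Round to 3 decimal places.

Var(G−R) = 1 + 1 − 2·0.48 = 2 − 0.96 = 1.04.
With uncorrelated errors the cross-covariances are all true-score covariance, so they carry over unchanged; only the diagonal terms shrink to ρᵢσᵢ².
True-score variance = [0.69 + 0.64] − 0.96 = 1.33 − 0.96 = 0.37.
Reliability = 0.37 / 1.04 = 0.356.

0.356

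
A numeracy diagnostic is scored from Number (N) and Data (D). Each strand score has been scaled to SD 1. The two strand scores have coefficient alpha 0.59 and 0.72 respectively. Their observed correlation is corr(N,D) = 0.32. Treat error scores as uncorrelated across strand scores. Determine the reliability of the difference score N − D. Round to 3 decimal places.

0.493

Var(N−D) = 1 + 1 − 2·0.32 = 2 − 0.64 = 1.36.
Under uncorrelated errors the observed covariances equal the true-score covariances, so only the own-variance terms attenuate.
True-score variance = [0.59 + 0.72] − 0.64 = 1.31 − 0.64 = 0.67.
Reliability = 0.67 / 1.36 = 0.493.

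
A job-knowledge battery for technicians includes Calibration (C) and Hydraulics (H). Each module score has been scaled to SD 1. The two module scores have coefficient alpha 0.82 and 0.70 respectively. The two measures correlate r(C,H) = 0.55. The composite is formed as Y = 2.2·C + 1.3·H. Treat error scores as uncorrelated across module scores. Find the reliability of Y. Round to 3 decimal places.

0.858

Var(Y) = 2.2² + 1.3² + 2·[2.86·0.55] = 6.53 + 3.146 = 9.676.
With uncorrelated errors the cross-covariances are all true-score covariance, so they carry over unchanged; only the diagonal terms shrink to ρᵢσᵢ².
True-score variance = [2.2²·0.82 + 1.3²·0.70] + 3.146 = 5.1518 + 3.146 = 8.2978.
Reliability = 8.2978 / 9.676 = 0.858.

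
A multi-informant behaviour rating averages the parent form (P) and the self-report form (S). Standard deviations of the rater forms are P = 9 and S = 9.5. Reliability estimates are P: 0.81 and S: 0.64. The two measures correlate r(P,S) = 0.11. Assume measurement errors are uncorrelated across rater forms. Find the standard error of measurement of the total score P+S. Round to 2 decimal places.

Var(total) = 171.25 + 18.81 = 190.06.
True-score variance = 123.37 + 18.81 = 142.18, so reliability = 0.7481.
Error variance = 190.06 − 142.18 = 47.88; SEM = √47.88 = 6.92.

6.92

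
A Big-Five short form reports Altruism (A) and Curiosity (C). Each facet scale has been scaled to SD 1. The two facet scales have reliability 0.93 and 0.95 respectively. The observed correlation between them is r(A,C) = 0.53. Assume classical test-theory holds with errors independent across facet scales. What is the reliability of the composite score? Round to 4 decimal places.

Var(A+C) = 2 + 2·[0.53] = 2 + 1.06 = 3.06.
Under uncorrelated errors the observed covariances equal the true-score covariances, so only the own-variance terms attenuate.
True-score variance = [0.93 + 0.95] + 1.06 = 1.88 + 1.06 = 2.94.
Reliability = 2.94 / 3.06 = 0.9608.

0.9608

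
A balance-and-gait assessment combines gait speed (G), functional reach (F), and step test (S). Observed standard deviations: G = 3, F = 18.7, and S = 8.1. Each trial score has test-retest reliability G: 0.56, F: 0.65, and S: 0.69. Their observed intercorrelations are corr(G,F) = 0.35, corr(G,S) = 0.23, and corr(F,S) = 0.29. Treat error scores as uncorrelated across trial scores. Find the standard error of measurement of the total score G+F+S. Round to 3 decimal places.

12.112

Var(total) = 424.3 + 138.301 = 562.601.
True-score variance = 277.609 + 138.301 = 415.91, so reliability = 0.7393.
Error variance = 562.601 − 415.91 = 146.691; SEM = √146.691 = 12.112.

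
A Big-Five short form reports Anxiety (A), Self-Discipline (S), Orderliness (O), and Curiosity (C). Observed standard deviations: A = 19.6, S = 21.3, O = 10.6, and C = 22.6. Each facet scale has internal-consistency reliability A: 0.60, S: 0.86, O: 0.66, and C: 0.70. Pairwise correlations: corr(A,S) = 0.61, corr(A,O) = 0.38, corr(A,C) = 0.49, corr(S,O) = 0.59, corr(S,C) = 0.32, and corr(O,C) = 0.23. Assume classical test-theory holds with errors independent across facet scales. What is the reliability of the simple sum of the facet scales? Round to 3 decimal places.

0.874

Var(A+S+O+C) = 19.6² + 21.3² + 10.6² + 22.6² + 2·[19.6·21.3·0.61 + 19.6·10.6·0.38 + 19.6·22.6·0.49 + 21.3·10.6·0.59 + 21.3·22.6·0.32 + 10.6·22.6·0.23] = 1460.97 + 1786.03 = 3247.
Under uncorrelated errors the observed covariances equal the true-score covariances, so only the own-variance terms attenuate.
True-score variance = [19.6²·0.60 + 21.3²·0.86 + 10.6²·0.66 + 22.6²·0.70] + 1786.03 = 1052.36 + 1786.03 = 2838.38.
Reliability = 2838.38 / 3247 = 0.874.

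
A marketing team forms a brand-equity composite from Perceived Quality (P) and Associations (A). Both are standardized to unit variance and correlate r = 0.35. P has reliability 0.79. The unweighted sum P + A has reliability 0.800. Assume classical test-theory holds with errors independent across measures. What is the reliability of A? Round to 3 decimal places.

Var(P+A) = 2 + 2·0.35 = 2.700.
True-score variance = ρ_P + ρ_A + 2·0.35, so 0.800 = (0.79 + ρ_A + 0.70) / 2.700.
ρ_A = 0.800·2.700 − 0.79 − 0.70 = 0.670.

0.670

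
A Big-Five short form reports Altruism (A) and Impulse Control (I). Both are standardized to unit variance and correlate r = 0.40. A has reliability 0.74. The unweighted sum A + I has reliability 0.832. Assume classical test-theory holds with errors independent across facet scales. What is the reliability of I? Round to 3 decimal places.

0.790

Var(A+I) = 2 + 2·0.40 = 2.800.
True-score variance = ρ_A + ρ_I + 2·0.40, so 0.832 = (0.74 + ρ_I + 0.80) / 2.800.
ρ_I = 0.832·2.800 − 0.74 − 0.80 = 0.790.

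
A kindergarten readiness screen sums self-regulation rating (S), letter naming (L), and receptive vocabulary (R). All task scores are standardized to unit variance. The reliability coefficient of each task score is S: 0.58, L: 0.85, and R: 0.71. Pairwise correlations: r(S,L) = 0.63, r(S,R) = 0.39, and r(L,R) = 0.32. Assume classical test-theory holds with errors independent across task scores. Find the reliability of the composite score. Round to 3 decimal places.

Var(S+L+R) = 3 + 2·[0.63 + 0.39 + 0.32] = 3 + 2.68 = 5.68.
With uncorrelated errors the cross-covariances are all true-score covariance, so they carry over unchanged; only the diagonal terms shrink to ρᵢσᵢ².
True-score variance = [0.58 + 0.85 + 0.71] + 2.68 = 2.14 + 2.68 = 4.82.
Reliability = 4.82 / 5.68 = 0.849.

0.849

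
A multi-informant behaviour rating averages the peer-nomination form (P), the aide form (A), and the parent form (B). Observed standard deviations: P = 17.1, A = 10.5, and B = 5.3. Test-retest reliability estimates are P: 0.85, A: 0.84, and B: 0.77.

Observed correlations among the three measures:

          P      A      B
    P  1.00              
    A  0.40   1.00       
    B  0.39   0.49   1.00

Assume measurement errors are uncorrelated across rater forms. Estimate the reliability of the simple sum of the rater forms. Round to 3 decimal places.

Var(P+A+B) = 17.1² + 10.5² + 5.3² + 2·[17.1·10.5·0.40 + 17.1·5.3·0.39 + 10.5·5.3·0.49] = 430.75 + 268.868 = 699.618.
Under uncorrelated errors the observed covariances equal the true-score covariances, so only the own-variance terms attenuate.
True-score variance = [17.1²·0.85 + 10.5²·0.84 + 5.3²·0.77] + 268.868 = 362.788 + 268.868 = 631.656.
Reliability = 631.656 / 699.618 = 0.903.

0.903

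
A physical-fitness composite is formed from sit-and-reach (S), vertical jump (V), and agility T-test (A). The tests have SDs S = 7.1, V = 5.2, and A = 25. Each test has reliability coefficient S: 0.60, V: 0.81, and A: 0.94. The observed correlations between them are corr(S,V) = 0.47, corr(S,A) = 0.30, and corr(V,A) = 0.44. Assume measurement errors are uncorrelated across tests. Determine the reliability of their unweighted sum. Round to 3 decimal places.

0.934

Var(S+V+A) = 7.1² + 5.2² + 25² + 2·[7.1·5.2·0.47 + 7.1·25·0.30 + 5.2·25·0.44] = 702.45 + 255.605 = 958.055.
With uncorrelated errors the cross-covariances are all true-score covariance, so they carry over unchanged; only the diagonal terms shrink to ρᵢσᵢ².
True-score variance = [7.1²·0.60 + 5.2²·0.81 + 25²·0.94] + 255.605 = 639.648 + 255.605 = 895.253.
Reliability = 895.253 / 958.055 = 0.934.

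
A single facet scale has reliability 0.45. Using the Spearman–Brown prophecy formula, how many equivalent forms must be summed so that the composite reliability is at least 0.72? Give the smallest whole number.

k ≥ ρ*(1−ρ₁)/(ρ₁(1−ρ*)) = 0.72·0.55 / (0.45·0.28) = 3.143.
Smallest integer k = 4.

4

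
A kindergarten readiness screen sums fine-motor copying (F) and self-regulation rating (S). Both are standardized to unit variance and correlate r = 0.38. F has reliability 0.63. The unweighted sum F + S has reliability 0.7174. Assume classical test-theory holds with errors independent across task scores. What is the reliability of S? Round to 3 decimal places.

0.590

Var(F+S) = 2 + 2·0.38 = 2.760.
True-score variance = ρ_F + ρ_S + 2·0.38, so 0.7174 = (0.63 + ρ_S + 0.76) / 2.760.
ρ_S = 0.7174·2.760 − 0.63 − 0.76 = 0.590.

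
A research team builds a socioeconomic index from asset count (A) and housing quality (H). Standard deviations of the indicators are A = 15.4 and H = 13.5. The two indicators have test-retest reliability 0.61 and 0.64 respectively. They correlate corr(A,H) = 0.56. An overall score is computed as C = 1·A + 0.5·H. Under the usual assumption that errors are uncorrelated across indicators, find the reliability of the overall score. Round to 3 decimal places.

0.727

Var(C) = 15.4² + 0.5²·13.5² + 2·[0.5·15.4·13.5·0.56] = 282.723 + 116.424 = 399.147.
With uncorrelated errors the cross-covariances are all true-score covariance, so they carry over unchanged; only the diagonal terms shrink to ρᵢσᵢ².
True-score variance = [15.4²·0.61 + 0.5²·13.5²·0.64] + 116.424 = 173.828 + 116.424 = 290.252.
Reliability = 290.252 / 399.147 = 0.727.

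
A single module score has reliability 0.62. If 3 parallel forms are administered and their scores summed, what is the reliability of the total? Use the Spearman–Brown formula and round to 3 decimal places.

0.830

ρ_k = kρ / (1 + (k−1)ρ) = 3·0.62 / (1 + 2·0.62) = 1.860 / 2.240 = 0.830.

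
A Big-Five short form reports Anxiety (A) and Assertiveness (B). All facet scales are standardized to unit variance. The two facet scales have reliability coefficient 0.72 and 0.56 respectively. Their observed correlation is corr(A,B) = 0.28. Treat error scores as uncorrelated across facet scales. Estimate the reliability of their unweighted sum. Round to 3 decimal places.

0.719

Var(A+B) = 2 + 2·[0.28] = 2 + 0.56 = 2.56.
Because errors are independent across components, Cov(Tᵢ,Tⱼ) = Cov(Xᵢ,Xⱼ); the off-diagonal part of the true-score variance is the same as above.
True-score variance = [0.72 + 0.56] + 0.56 = 1.28 + 0.56 = 1.84.
Reliability = 1.84 / 2.56 = 0.719.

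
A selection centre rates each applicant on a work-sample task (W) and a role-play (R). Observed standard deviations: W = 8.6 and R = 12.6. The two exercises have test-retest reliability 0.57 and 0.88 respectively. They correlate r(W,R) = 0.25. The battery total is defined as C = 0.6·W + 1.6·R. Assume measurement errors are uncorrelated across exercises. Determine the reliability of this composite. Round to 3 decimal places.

0.876

Var(C) = 0.6²·8.6² + 1.6²·12.6² + 2·[0.96·8.6·12.6·0.25] = 433.051 + 52.0128 = 485.064.
Because errors are independent across components, Cov(Tᵢ,Tⱼ) = Cov(Xᵢ,Xⱼ); the off-diagonal part of the true-score variance is the same as above.
True-score variance = [0.6²·8.6²·0.57 + 1.6²·12.6²·0.88] + 52.0128 = 372.831 + 52.0128 = 424.844.
Reliability = 424.844 / 485.064 = 0.876.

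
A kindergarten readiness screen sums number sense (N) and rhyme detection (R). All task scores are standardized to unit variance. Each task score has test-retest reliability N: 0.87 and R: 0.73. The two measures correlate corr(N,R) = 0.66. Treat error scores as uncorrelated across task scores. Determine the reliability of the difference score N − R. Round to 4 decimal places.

0.4118

Var(N−R) = 1 + 1 − 2·0.66 = 2 − 1.32 = 0.68.
With uncorrelated errors the cross-covariances are all true-score covariance, so they carry over unchanged; only the diagonal terms shrink to ρᵢσᵢ².
True-score variance = [0.87 + 0.73] − 1.32 = 1.6 − 1.32 = 0.28.
Reliability = 0.28 / 0.68 = 0.4118.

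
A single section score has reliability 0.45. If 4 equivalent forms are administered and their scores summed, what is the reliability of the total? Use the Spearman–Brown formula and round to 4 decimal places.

0.7660

ρ_k = kρ / (1 + (k−1)ρ) = 4·0.45 / (1 + 3·0.45) = 1.800 / 2.350 = 0.7660.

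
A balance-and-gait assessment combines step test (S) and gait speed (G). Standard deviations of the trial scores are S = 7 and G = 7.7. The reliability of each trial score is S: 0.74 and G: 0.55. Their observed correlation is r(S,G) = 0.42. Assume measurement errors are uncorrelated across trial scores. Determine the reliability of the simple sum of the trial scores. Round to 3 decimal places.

0.743

Var(S+G) = 7² + 7.7² + 2·[7·7.7·0.42] = 108.29 + 45.276 = 153.566.
With uncorrelated errors the cross-covariances are all true-score covariance, so they carry over unchanged; only the diagonal terms shrink to ρᵢσᵢ².
True-score variance = [7²·0.74 + 7.7²·0.55] + 45.276 = 68.8695 + 45.276 = 114.145.
Reliability = 114.145 / 153.566 = 0.743.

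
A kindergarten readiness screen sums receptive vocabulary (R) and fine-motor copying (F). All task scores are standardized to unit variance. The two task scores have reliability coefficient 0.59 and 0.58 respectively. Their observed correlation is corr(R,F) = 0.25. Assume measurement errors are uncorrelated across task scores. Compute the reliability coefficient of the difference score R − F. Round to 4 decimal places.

Var(R−F) = 1 + 1 − 2·0.25 = 2 − 0.5 = 1.5.
Under uncorrelated errors the observed covariances equal the true-score covariances, so only the own-variance terms attenuate.
True-score variance = [0.59 + 0.58] − 0.5 = 1.17 − 0.5 = 0.67.
Reliability = 0.67 / 1.5 = 0.4467.

0.4467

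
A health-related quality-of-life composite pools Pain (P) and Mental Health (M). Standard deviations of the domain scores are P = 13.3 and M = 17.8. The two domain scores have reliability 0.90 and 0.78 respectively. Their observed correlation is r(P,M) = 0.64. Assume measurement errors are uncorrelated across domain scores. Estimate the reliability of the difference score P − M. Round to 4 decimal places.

0.5417

Var(P−M) = 13.3² + 17.8² − 2·13.3·17.8·0.64 = 493.73 − 303.027 = 190.703.
Under uncorrelated errors the observed covariances equal the true-score covariances, so only the own-variance terms attenuate.
True-score variance = [13.3²·0.90 + 17.8²·0.78] − 303.027 = 406.336 − 303.027 = 103.309.
Reliability = 103.309 / 190.703 = 0.5417.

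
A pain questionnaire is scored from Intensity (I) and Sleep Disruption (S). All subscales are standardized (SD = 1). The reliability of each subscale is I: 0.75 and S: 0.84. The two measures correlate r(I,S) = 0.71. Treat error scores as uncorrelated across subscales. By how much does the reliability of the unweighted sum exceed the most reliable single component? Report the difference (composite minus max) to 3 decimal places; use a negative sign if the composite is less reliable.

0.040

Var(sum) = 2 + 1.42 = 3.42; true-score variance = 1.59 + 1.42 = 3.01; composite reliability = 0.8801.
Max component reliability = 0.8400.
Difference = 0.8801 − 0.8400 = 0.040.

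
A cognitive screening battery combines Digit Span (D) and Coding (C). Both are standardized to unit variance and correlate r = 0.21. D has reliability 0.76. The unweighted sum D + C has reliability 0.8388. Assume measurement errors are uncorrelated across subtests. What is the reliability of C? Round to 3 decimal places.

0.850

Var(D+C) = 2 + 2·0.21 = 2.420.
True-score variance = ρ_D + ρ_C + 2·0.21, so 0.8388 = (0.76 + ρ_C + 0.42) / 2.420.
ρ_C = 0.8388·2.420 − 0.76 − 0.42 = 0.850.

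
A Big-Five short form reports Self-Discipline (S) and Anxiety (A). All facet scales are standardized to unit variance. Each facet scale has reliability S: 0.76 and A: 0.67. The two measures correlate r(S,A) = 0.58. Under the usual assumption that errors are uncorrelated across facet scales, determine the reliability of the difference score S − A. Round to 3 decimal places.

Var(S−A) = 1 + 1 − 2·0.58 = 2 − 1.16 = 0.84.
With uncorrelated errors the cross-covariances are all true-score covariance, so they carry over unchanged; only the diagonal terms shrink to ρᵢσᵢ².
True-score variance = [0.76 + 0.67] − 1.16 = 1.43 − 1.16 = 0.27.
Reliability = 0.27 / 0.84 = 0.321.

0.321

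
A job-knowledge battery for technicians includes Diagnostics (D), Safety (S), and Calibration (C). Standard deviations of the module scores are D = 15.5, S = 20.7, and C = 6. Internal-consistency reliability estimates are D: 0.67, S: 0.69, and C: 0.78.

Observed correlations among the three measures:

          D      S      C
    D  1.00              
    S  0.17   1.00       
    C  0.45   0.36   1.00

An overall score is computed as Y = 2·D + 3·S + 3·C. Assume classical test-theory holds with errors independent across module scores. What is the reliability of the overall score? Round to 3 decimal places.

0.777

Var(Y) = 2²·15.5² + 3²·20.7² + 3²·6² + 2·[6·15.5·20.7·0.17 + 6·15.5·6·0.45 + 9·20.7·6·0.36] = 5141.41 + 1961.55 = 7102.96.
Because errors are independent across components, Cov(Tᵢ,Tⱼ) = Cov(Xᵢ,Xⱼ); the off-diagonal part of the true-score variance is the same as above.
True-score variance = [2²·15.5²·0.67 + 3²·20.7²·0.69 + 3²·6²·0.78] + 1961.55 = 3557.51 + 1961.55 = 5519.06.
Reliability = 5519.06 / 7102.96 = 0.777.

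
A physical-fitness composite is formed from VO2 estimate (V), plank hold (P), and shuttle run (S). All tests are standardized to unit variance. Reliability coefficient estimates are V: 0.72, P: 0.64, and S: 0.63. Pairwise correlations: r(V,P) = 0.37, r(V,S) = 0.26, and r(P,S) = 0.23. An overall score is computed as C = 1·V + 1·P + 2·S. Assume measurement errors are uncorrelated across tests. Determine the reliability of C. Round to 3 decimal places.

0.756

Var(C) = 1 + 1 + 2² + 2·[0.37 + 2·0.26 + 2·0.23] = 6 + 2.7 = 8.7.
Under uncorrelated errors the observed covariances equal the true-score covariances, so only the own-variance terms attenuate.
True-score variance = [0.72 + 0.64 + 2²·0.63] + 2.7 = 3.88 + 2.7 = 6.58.
Reliability = 6.58 / 8.7 = 0.756.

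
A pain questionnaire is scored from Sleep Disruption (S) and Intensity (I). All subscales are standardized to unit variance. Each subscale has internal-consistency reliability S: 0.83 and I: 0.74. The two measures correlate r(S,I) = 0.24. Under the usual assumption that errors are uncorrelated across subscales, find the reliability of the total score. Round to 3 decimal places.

Var(S+I) = 2 + 2·[0.24] = 2 + 0.48 = 2.48.
Under uncorrelated errors the observed covariances equal the true-score covariances, so only the own-variance terms attenuate.
True-score variance = [0.83 + 0.74] + 0.48 = 1.57 + 0.48 = 2.05.
Reliability = 2.05 / 2.48 = 0.827.

0.827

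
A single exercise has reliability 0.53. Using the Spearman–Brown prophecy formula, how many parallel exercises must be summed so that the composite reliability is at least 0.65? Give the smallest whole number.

2

k ≥ ρ*(1−ρ₁)/(ρ₁(1−ρ*)) = 0.65·0.47 / (0.53·0.35) = 1.647.
Smallest integer k = 2.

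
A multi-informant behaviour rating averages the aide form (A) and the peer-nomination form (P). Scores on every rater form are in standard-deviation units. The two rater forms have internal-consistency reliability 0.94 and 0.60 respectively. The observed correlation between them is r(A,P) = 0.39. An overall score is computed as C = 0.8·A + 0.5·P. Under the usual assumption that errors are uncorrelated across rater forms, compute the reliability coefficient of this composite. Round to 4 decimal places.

Var(C) = 0.8² + 0.5² + 2·[0.4·0.39] = 0.89 + 0.312 = 1.202.
Under uncorrelated errors the observed covariances equal the true-score covariances, so only the own-variance terms attenuate.
True-score variance = [0.8²·0.94 + 0.5²·0.60] + 0.312 = 0.7516 + 0.312 = 1.0636.
Reliability = 1.0636 / 1.202 = 0.8849.

0.8849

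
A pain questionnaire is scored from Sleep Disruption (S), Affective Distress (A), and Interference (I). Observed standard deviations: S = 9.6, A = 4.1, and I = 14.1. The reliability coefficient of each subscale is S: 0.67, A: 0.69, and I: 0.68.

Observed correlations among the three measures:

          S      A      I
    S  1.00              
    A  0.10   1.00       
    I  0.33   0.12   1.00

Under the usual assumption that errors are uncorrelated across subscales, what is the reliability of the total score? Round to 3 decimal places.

Var(S+A+I) = 9.6² + 4.1² + 14.1² + 2·[9.6·4.1·0.10 + 9.6·14.1·0.33 + 4.1·14.1·0.12] = 307.78 + 111.084 = 418.864.
Under uncorrelated errors the observed covariances equal the true-score covariances, so only the own-variance terms attenuate.
True-score variance = [9.6²·0.67 + 4.1²·0.69 + 14.1²·0.68] + 111.084 = 208.537 + 111.084 = 319.621.
Reliability = 319.621 / 418.864 = 0.763.

0.763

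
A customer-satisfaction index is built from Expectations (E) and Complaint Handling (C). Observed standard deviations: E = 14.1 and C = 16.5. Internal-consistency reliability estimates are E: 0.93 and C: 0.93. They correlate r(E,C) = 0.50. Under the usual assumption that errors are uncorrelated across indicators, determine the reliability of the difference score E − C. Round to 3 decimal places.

0.862

Var(E−C) = 14.1² + 16.5² − 2·14.1·16.5·0.50 = 471.06 − 232.65 = 238.41.
Under uncorrelated errors the observed covariances equal the true-score covariances, so only the own-variance terms attenuate.
True-score variance = [14.1²·0.93 + 16.5²·0.93] − 232.65 = 438.086 − 232.65 = 205.436.
Reliability = 205.436 / 238.41 = 0.862.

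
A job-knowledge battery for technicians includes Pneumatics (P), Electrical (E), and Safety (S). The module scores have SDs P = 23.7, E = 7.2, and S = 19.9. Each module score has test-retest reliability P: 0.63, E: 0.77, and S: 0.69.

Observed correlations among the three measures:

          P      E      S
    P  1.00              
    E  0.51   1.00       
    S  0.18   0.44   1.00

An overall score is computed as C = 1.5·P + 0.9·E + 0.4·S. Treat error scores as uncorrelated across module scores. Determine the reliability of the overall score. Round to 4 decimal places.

0.7163

Var(C) = 1.5²·23.7² + 0.9²·7.2² + 0.4²·19.9² + 2·[1.35·23.7·7.2·0.51 + 0.6·23.7·19.9·0.18 + 0.36·7.2·19.9·0.44] = 1369.15 + 382.234 = 1751.39.
With uncorrelated errors the cross-covariances are all true-score covariance, so they carry over unchanged; only the diagonal terms shrink to ρᵢσᵢ².
True-score variance = [1.5²·23.7²·0.63 + 0.9²·7.2²·0.77 + 0.4²·19.9²·0.69] + 382.234 = 872.248 + 382.234 = 1254.48.
Reliability = 1254.48 / 1751.39 = 0.7163.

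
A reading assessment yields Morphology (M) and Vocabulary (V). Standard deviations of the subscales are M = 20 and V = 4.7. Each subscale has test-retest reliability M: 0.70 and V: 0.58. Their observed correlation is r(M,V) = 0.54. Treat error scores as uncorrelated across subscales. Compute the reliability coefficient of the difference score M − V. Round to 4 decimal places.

0.5967

Var(M−V) = 20² + 4.7² − 2·20·4.7·0.54 = 422.09 − 101.52 = 320.57.
Under uncorrelated errors the observed covariances equal the true-score covariances, so only the own-variance terms attenuate.
True-score variance = [20²·0.70 + 4.7²·0.58] − 101.52 = 292.812 − 101.52 = 191.292.
Reliability = 191.292 / 320.57 = 0.5967.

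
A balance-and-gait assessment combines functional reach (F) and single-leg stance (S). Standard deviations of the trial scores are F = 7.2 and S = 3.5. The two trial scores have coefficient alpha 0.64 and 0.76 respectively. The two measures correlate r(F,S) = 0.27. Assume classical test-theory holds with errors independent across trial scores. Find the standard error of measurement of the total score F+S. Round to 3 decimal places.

4.648

Var(total) = 64.09 + 13.608 = 77.698.
True-score variance = 42.4876 + 13.608 = 56.0956, so reliability = 0.7220.
Error variance = 77.698 − 56.0956 = 21.6024; SEM = √21.6024 = 4.648.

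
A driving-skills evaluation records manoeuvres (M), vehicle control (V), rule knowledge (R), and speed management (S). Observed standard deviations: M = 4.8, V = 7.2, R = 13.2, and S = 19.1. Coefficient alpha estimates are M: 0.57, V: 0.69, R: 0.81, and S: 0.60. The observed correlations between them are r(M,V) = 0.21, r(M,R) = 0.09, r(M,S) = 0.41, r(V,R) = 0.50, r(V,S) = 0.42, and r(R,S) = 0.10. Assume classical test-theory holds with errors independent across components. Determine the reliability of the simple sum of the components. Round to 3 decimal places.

0.790

Var(M+V+R+S) = 4.8² + 7.2² + 13.2² + 19.1² + 2·[4.8·7.2·0.21 + 4.8·13.2·0.09 + 4.8·19.1·0.41 + 7.2·13.2·0.50 + 7.2·19.1·0.42 + 13.2·19.1·0.10] = 613.93 + 362.078 = 976.008.
Under uncorrelated errors the observed covariances equal the true-score covariances, so only the own-variance terms attenuate.
True-score variance = [4.8²·0.57 + 7.2²·0.69 + 13.2²·0.81 + 19.1²·0.60] + 362.078 = 408.923 + 362.078 = 771.001.
Reliability = 771.001 / 976.008 = 0.790.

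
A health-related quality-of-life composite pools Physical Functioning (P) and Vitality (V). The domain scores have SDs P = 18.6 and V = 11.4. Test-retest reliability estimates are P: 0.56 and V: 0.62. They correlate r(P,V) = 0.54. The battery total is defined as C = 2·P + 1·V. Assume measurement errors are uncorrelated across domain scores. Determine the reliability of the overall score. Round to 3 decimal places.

Var(C) = 2²·18.6² + 11.4² + 2·[2·18.6·11.4·0.54] = 1513.8 + 458.006 = 1971.81.
Because errors are independent across components, Cov(Tᵢ,Tⱼ) = Cov(Xᵢ,Xⱼ); the off-diagonal part of the true-score variance is the same as above.
True-score variance = [2²·18.6²·0.56 + 11.4²·0.62] + 458.006 = 855.526 + 458.006 = 1313.53.
Reliability = 1313.53 / 1971.81 = 0.666.

0.666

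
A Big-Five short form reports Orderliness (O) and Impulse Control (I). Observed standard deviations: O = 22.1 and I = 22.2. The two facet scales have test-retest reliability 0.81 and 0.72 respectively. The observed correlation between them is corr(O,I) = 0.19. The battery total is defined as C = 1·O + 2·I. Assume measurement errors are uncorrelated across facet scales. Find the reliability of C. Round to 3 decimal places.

0.772

Var(C) = 22.1² + 2²·22.2² + 2·[2·22.1·22.2·0.19] = 2459.77 + 372.871 = 2832.64.
With uncorrelated errors the cross-covariances are all true-score covariance, so they carry over unchanged; only the diagonal terms shrink to ρᵢσᵢ².
True-score variance = [22.1²·0.81 + 2²·22.2²·0.72] + 372.871 = 1814.99 + 372.871 = 2187.86.
Reliability = 2187.86 / 2832.64 = 0.772.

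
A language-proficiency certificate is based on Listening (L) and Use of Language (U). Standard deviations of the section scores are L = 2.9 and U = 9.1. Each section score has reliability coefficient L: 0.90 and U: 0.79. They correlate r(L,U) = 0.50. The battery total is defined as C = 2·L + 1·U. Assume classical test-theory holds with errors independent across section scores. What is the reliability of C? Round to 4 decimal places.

0.8774

Var(C) = 2²·2.9² + 9.1² + 2·[2·2.9·9.1·0.50] = 116.45 + 52.78 = 169.23.
With uncorrelated errors the cross-covariances are all true-score covariance, so they carry over unchanged; only the diagonal terms shrink to ρᵢσᵢ².
True-score variance = [2²·2.9²·0.90 + 9.1²·0.79] + 52.78 = 95.6959 + 52.78 = 148.476.
Reliability = 148.476 / 169.23 = 0.8774.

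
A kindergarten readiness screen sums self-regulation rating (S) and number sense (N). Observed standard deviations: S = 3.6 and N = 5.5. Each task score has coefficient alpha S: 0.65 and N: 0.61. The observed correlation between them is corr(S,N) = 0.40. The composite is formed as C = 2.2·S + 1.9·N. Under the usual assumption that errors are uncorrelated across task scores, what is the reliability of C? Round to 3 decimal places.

Var(C) = 2.2²·3.6² + 1.9²·5.5² + 2·[4.18·3.6·5.5·0.40] = 171.929 + 66.2112 = 238.14.
Because errors are independent across components, Cov(Tᵢ,Tⱼ) = Cov(Xᵢ,Xⱼ); the off-diagonal part of the true-score variance is the same as above.
True-score variance = [2.2²·3.6²·0.65 + 1.9²·5.5²·0.61] + 66.2112 = 107.386 + 66.2112 = 173.597.
Reliability = 173.597 / 238.14 = 0.729.

0.729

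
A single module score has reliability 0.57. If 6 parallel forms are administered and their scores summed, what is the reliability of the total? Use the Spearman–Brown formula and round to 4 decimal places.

ρ_k = kρ / (1 + (k−1)ρ) = 6·0.57 / (1 + 5·0.57) = 3.420 / 3.850 = 0.8883.

0.8883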